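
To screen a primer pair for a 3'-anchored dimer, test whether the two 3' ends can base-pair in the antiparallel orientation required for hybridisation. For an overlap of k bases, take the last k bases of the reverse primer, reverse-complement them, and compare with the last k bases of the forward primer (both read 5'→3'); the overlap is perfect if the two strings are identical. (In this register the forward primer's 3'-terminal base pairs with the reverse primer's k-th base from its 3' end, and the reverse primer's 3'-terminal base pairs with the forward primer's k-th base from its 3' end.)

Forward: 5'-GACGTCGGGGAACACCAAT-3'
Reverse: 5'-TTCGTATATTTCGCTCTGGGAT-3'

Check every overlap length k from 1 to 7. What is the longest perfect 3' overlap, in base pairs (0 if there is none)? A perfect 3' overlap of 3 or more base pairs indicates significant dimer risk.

Last 7 bases (5'→3') — forward …CACCAAT, reverse …CTGGGAT.
Reverse complement of the reverse primer's last 7 bases: ATCCCAG; its first k bases are the reverse complement of the reverse primer's last k bases, so a perfect k-base overlap needs the forward primer's last k bases to equal them.
Comparing (forward last k vs required): k=1: T vs A ✗; k=2: AT vs AT ✓; k=3: AAT vs ATC ✗; k=4: CAAT vs ATCC ✗; k=5: CCAAT vs ATCCC ✗; k=6: ACCAAT vs ATCCCA ✗; k=7: CACCAAT vs ATCCCAG ✗.
Only k = 2 is perfect, so the longest perfect 3' overlap is 2.

Longest perfect overlap: 2 complementary base pairs; below the dimer-risk threshold (threshold 3).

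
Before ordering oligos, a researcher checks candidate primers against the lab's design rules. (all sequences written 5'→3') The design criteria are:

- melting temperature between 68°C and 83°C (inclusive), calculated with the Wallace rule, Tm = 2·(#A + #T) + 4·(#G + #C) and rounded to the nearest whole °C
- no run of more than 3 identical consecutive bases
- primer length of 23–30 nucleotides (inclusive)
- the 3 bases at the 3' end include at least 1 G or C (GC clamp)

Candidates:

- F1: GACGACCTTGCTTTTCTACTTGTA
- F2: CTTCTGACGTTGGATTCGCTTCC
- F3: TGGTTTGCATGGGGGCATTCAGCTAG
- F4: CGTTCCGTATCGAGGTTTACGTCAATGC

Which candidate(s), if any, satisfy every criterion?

F1 (24 nt, A=4 T=10 G=4 C=6): Tm = 2·14 + 4·10 = 68°C ✓; longest run = 4, exceeds 3 ✗; length 24 ✓; 3' end GTA has 1 G/C ✓ — fails.
F2 (23 nt, A=2 T=9 G=5 C=7): Tm = 2·11 + 4·12 = 70°C ✓; longest run = 2 ✓; length 23 ✓; 3' end TCC has 2 G/C ✓ — passes.
F3 (26 nt, A=4 T=8 G=10 C=4): Tm = 2·12 + 4·14 = 80°C ✓; longest run = 5, exceeds 3 ✗; length 26 ✓; 3' end TAG has 1 G/C ✓ — fails.
F4 (28 nt, A=5 T=9 G=7 C=7): Tm = 2·14 + 4·14 = 84°C, outside 68–83°C ✗; longest run = 3 ✓; length 28 ✓; 3' end TGC has 2 G/C ✓ — fails.

F2 only.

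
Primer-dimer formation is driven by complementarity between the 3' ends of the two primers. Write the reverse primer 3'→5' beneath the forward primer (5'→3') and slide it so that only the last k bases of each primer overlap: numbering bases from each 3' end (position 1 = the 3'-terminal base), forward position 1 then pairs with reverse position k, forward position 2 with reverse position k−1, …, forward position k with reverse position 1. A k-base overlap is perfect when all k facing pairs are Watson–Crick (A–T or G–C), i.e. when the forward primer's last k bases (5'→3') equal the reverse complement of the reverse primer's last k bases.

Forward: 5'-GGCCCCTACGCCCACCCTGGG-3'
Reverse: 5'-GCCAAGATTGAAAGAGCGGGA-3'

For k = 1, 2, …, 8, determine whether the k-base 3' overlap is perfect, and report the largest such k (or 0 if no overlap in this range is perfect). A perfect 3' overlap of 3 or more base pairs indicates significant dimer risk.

Last 8 bases (5'→3') — forward …ACCCTGGG, reverse …GAGCGGGA.
Reverse complement of the reverse primer's last 8 bases: TCCCGCTC; its first k bases are the reverse complement of the reverse primer's last k bases, so a perfect k-base overlap needs the forward primer's last k bases to equal them.
Comparing (forward last k vs required): k=1: G vs T ✗; k=2: GG vs TC ✗; k=3: GGG vs TCC ✗; k=4: TGGG vs TCCC ✗; k=5: CTGGG vs TCCCG ✗; k=6: CCTGGG vs TCCCGC ✗; k=7: CCCTGGG vs TCCCGCT ✗; k=8: ACCCTGGG vs TCCCGCTC ✗.
No overlap length from 1 to 8 is perfect, so the longest perfect 3' overlap is 0.

Longest perfect overlap: 0 complementary base pairs; below the dimer-risk threshold (threshold 3).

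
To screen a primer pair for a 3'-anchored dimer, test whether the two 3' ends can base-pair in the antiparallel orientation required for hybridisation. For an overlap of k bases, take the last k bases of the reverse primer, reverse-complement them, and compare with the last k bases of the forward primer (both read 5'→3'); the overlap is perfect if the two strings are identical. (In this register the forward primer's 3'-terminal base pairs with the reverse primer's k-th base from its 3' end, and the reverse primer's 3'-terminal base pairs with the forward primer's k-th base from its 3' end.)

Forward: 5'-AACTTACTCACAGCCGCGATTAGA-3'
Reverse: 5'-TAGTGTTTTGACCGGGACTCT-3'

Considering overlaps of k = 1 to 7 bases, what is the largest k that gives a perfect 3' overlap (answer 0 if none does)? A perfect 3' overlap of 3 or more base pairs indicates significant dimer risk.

Longest perfect overlap: 3 complementary base pairs; significant dimer risk (threshold 3).

Last 7 bases (5'→3') — forward …GATTAGA, reverse …GGACTCT.
Reverse complement of the reverse primer's last 7 bases: AGAGTCC; its first k bases are the reverse complement of the reverse primer's last k bases, so a perfect k-base overlap needs the forward primer's last k bases to equal them.
Comparing (forward last k vs required): k=1: A vs A ✓; k=2: GA vs AG ✗; k=3: AGA vs AGA ✓; k=4: TAGA vs AGAG ✗; k=5: TTAGA vs AGAGT ✗; k=6: ATTAGA vs AGAGTC ✗; k=7: GATTAGA vs AGAGTCC ✗.
Perfect overlaps at k = 1, 3; the largest is 3.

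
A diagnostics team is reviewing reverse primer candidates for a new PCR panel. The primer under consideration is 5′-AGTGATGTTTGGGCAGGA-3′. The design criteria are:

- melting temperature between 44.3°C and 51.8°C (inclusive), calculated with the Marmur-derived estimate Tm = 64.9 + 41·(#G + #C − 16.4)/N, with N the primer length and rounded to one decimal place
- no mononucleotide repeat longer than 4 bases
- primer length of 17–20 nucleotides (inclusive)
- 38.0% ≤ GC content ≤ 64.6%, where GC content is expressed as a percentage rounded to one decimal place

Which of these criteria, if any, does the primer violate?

Meets all criteria.

Base counts: A=4, T=5, G=8, C=1 (length 18).
Tm: Tm = 64.9 + 41·(9 − 16.4)/18 = 48.0°C ✓
homopolymer run: longest run = 3 ✓
length: length 18 ✓
GC content: GC 9/18 = 50.0% ✓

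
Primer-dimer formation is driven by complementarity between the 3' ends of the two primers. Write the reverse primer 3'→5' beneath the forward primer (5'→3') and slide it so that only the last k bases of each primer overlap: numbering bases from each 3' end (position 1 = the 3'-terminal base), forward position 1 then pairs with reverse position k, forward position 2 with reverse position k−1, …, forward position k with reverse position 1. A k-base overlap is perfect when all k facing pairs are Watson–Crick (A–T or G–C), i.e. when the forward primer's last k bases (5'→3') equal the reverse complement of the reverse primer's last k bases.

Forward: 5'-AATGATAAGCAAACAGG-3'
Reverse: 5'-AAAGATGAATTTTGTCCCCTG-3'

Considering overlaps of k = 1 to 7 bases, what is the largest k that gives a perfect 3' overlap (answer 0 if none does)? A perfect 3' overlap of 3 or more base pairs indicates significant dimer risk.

Longest perfect overlap: 4 complementary base pairs; significant dimer risk (threshold 3).

Last 7 bases (5'→3') — forward …AAACAGG, reverse …TCCCCTG.
Reverse complement of the reverse primer's last 7 bases: CAGGGGA; its first k bases are the reverse complement of the reverse primer's last k bases, so a perfect k-base overlap needs the forward primer's last k bases to equal them.
Comparing (forward last k vs required): k=1: G vs C ✗; k=2: GG vs CA ✗; k=3: AGG vs CAG ✗; k=4: CAGG vs CAGG ✓; k=5: ACAGG vs CAGGG ✗; k=6: AACAGG vs CAGGGG ✗; k=7: AAACAGG vs CAGGGGA ✗.
Only k = 4 is perfect, so the longest perfect 3' overlap is 4.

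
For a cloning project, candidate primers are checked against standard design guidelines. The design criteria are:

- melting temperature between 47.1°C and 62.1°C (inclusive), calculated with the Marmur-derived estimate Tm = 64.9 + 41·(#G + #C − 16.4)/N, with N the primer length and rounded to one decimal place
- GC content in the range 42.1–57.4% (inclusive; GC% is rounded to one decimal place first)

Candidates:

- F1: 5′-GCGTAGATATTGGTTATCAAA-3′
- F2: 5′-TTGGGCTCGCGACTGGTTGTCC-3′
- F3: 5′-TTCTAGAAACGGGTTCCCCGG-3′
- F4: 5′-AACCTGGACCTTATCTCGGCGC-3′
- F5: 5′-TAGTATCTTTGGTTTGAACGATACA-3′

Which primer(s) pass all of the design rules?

F1 (21 nt, A=7 T=7 G=5 C=2): Tm = 64.9 + 41·(7 − 16.4)/21 = 46.5°C, outside 47.1–62.1°C ✗; GC 7/21 = 33.3%, outside 42.1–57.4% ✗ — fails.
F2 (22 nt, A=1 T=7 G=8 C=6): Tm = 64.9 + 41·(14 − 16.4)/22 = 60.4°C ✓; GC 14/22 = 63.6%, outside 42.1–57.4% ✗ — fails.
F3 (21 nt, A=4 T=5 G=6 C=6): Tm = 64.9 + 41·(12 − 16.4)/21 = 56.3°C ✓; GC 12/21 = 57.1% ✓ — passes.
F4 (22 nt, A=4 T=5 G=5 C=8): Tm = 64.9 + 41·(13 − 16.4)/22 = 58.6°C ✓; GC 13/22 = 59.1%, outside 42.1–57.4% ✗ — fails.
F5 (25 nt, A=7 T=10 G=5 C=3): Tm = 64.9 + 41·(8 − 16.4)/25 = 51.1°C ✓; GC 8/25 = 32.0%, outside 42.1–57.4% ✗ — fails.

F3 only.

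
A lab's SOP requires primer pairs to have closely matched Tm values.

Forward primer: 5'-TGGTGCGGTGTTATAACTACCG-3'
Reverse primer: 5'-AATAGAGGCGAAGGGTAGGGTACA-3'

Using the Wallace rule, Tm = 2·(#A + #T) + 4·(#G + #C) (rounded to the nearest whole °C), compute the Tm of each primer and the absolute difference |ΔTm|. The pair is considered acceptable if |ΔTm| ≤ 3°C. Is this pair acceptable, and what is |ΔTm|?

Forward: A=4 T=7 G=7 C=4 → Tm = 2·11 + 4·11 = 66°C.
Reverse: A=9 T=3 G=10 C=2 → Tm = 2·12 + 4·12 = 72°C.
|ΔTm| = |66 − 72| = 6°C, > 3°C.

|ΔTm| = 6°C; the pair is not acceptable.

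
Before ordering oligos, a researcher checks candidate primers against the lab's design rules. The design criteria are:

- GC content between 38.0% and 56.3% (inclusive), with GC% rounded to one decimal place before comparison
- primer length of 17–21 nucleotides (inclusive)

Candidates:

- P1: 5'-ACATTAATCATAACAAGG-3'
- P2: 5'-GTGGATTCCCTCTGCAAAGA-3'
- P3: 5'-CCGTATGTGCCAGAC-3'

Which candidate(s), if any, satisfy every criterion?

P2 only.

P1 (18 nt, A=9 T=4 G=2 C=3): GC 5/18 = 27.8%, outside 38.0–56.3% ✗; length 18 ✓ — fails.
P2 (20 nt, A=5 T=5 G=5 C=5): GC 10/20 = 50.0% ✓; length 20 ✓ — passes.
P3 (15 nt, A=3 T=3 G=4 C=5): GC 9/15 = 60.0%, outside 38.0–56.3% ✗; length 15, outside 17–21 ✗ — fails.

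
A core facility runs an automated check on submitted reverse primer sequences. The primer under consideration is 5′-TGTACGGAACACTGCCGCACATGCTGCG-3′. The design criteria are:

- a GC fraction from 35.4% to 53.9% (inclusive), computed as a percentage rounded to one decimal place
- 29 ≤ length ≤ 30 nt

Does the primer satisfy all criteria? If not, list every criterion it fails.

Base counts: A=6, T=5, G=8, C=9 (length 28).
GC content: GC 17/28 = 60.7%, outside 35.4–53.9% ✗
length: length 28, outside 29–30 ✗

Fails: GC content, length.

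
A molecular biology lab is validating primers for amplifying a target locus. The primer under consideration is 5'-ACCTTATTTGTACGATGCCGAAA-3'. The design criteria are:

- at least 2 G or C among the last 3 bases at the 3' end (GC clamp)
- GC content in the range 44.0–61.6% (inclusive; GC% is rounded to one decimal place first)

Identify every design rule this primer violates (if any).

Base counts: A=7, T=7, G=4, C=5 (length 23).
GC clamp: 3' end AAA has 0 G/C, need ≥2 ✗
GC content: GC 9/23 = 39.1%, outside 44.0–61.6% ✗

Fails: GC clamp, GC content.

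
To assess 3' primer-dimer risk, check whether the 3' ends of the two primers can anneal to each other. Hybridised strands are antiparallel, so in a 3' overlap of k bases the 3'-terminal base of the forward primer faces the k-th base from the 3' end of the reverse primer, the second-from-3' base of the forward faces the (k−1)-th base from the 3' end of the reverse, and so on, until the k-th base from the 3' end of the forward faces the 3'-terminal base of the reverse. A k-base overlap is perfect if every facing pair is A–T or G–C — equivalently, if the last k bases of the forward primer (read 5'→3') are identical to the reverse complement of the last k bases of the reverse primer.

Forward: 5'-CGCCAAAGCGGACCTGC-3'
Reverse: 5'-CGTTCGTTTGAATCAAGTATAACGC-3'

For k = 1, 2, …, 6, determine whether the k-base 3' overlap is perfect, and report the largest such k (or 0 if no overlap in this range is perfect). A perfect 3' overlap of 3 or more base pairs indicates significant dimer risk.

Longest perfect overlap: 2 complementary base pairs; below the dimer-risk threshold (threshold 3).

Last 6 bases (5'→3') — forward …ACCTGC, reverse …TAACGC.
Reverse complement of the reverse primer's last 6 bases: GCGTTA; its first k bases are the reverse complement of the reverse primer's last k bases, so a perfect k-base overlap needs the forward primer's last k bases to equal them.
Comparing (forward last k vs required): k=1: C vs G ✗; k=2: GC vs GC ✓; k=3: TGC vs GCG ✗; k=4: CTGC vs GCGT ✗; k=5: CCTGC vs GCGTT ✗; k=6: ACCTGC vs GCGTTA ✗.
Only k = 2 is perfect, so the longest perfect 3' overlap is 2.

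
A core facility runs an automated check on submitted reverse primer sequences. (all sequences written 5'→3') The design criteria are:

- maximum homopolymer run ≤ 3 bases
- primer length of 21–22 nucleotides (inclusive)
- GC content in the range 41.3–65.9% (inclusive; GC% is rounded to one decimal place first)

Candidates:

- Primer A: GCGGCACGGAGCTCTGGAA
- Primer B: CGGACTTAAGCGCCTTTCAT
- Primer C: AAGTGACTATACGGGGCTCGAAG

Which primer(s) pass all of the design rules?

Primer A (19 nt, A=4 T=2 G=8 C=5): longest run = 2 ✓; length 19, outside 21–22 ✗; GC 13/19 = 68.4%, outside 41.3–65.9% ✗ — fails.
Primer B (20 nt, A=4 T=6 G=4 C=6): longest run = 3 ✓; length 20, outside 21–22 ✗; GC 10/20 = 50.0% ✓ — fails.
Primer C (23 nt, A=7 T=4 G=8 C=4): longest run = 4, exceeds 3 ✗; length 23, outside 21–22 ✗; GC 12/23 = 52.2% ✓ — fails.

None of the candidates satisfy all criteria.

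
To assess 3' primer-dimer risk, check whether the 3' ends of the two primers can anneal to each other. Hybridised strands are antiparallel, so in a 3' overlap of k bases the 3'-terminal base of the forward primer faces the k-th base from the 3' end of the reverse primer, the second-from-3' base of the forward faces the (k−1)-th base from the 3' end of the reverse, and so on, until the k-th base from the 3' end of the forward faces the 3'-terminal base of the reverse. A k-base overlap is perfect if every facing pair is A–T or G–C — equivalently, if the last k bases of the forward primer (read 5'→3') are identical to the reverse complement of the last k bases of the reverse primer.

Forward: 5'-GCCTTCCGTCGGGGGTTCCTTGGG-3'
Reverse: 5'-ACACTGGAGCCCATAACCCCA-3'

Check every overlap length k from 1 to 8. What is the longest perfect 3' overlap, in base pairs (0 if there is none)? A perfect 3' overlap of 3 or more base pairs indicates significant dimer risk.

Last 8 bases (5'→3') — forward …TCCTTGGG, reverse …TAACCCCA.
Reverse complement of the reverse primer's last 8 bases: TGGGGTTA; its first k bases are the reverse complement of the reverse primer's last k bases, so a perfect k-base overlap needs the forward primer's last k bases to equal them.
Comparing (forward last k vs required): k=1: G vs T ✗; k=2: GG vs TG ✗; k=3: GGG vs TGG ✗; k=4: TGGG vs TGGG ✓; k=5: TTGGG vs TGGGG ✗; k=6: CTTGGG vs TGGGGT ✗; k=7: CCTTGGG vs TGGGGTT ✗; k=8: TCCTTGGG vs TGGGGTTA ✗.
Only k = 4 is perfect, so the longest perfect 3' overlap is 4.

Longest perfect overlap: 4 complementary base pairs; significant dimer risk (threshold 3).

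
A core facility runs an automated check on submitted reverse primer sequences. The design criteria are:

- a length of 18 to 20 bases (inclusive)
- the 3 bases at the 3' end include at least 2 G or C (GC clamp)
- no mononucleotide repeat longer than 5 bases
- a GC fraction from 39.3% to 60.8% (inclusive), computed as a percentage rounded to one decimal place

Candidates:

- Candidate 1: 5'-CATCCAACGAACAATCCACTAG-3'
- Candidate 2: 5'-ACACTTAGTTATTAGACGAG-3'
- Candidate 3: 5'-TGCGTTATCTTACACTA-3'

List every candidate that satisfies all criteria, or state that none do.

Candidate 1 (22 nt, A=9 T=3 G=2 C=8): length 22, outside 18–20 ✗; 3' end TAG has 1 G/C, need ≥2 ✗; longest run = 2 ✓; GC 10/22 = 45.5% ✓ — fails.
Candidate 2 (20 nt, A=7 T=6 G=4 C=3): length 20 ✓; 3' end GAG has 2 G/C ✓; longest run = 2 ✓; GC 7/20 = 35.0%, outside 39.3–60.8% ✗ — fails.
Candidate 3 (17 nt, A=4 T=7 G=2 C=4): length 17, outside 18–20 ✗; 3' end CTA has 1 G/C, need ≥2 ✗; longest run = 2 ✓; GC 6/17 = 35.3%, outside 39.3–60.8% ✗ — fails.

None of the candidates satisfy all criteria.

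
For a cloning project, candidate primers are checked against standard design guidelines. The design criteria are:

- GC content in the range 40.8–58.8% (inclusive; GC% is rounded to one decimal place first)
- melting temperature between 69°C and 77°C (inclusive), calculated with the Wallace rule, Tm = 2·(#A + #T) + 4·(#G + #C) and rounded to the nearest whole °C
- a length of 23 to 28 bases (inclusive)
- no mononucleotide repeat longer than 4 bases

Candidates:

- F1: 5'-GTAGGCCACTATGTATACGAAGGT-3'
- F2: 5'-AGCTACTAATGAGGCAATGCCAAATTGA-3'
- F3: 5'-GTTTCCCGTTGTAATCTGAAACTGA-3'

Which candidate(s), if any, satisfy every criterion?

F1 (24 nt, A=7 T=6 G=7 C=4): GC 11/24 = 45.8% ✓; Tm = 2·13 + 4·11 = 70°C ✓; length 24 ✓; longest run = 2 ✓ — passes.
F2 (28 nt, A=11 T=6 G=6 C=5): GC 11/28 = 39.3%, outside 40.8–58.8% ✗; Tm = 2·17 + 4·11 = 78°C, outside 69–77°C ✗; length 28 ✓; longest run = 3 ✓ — fails.
F3 (25 nt, A=6 T=9 G=5 C=5): GC 10/25 = 40.0%, outside 40.8–58.8% ✗; Tm = 2·15 + 4·10 = 70°C ✓; length 25 ✓; longest run = 3 ✓ — fails.

F1 only.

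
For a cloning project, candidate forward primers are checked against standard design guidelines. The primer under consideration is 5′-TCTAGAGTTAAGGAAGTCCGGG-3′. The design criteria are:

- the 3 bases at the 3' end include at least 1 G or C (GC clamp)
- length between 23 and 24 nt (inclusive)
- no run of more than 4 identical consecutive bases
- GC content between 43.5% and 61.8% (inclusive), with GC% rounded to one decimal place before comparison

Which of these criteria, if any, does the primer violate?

Fails: length.

Base counts: A=6, T=5, G=8, C=3 (length 22).
GC clamp: 3' end GGG has 3 G/C ✓
length: length 22, outside 23–24 ✗
homopolymer run: longest run = 3 ✓
GC content: GC 11/22 = 50.0% ✓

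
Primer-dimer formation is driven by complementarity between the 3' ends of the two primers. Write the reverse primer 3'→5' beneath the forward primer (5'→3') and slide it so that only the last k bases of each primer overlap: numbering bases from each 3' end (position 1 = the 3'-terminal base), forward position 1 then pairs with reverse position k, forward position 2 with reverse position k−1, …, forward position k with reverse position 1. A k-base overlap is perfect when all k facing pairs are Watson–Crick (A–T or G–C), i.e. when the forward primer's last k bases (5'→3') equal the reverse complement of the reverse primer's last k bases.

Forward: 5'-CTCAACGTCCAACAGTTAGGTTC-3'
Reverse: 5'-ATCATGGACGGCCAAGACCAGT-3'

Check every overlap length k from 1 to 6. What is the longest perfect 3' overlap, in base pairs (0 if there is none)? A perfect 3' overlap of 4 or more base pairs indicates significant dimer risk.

Longest perfect overlap: 0 complementary base pairs; below the dimer-risk threshold (threshold 4).

Last 6 bases (5'→3') — forward …AGGTTC, reverse …ACCAGT.
Reverse complement of the reverse primer's last 6 bases: ACTGGT; its first k bases are the reverse complement of the reverse primer's last k bases, so a perfect k-base overlap needs the forward primer's last k bases to equal them.
Comparing (forward last k vs required): k=1: C vs A ✗; k=2: TC vs AC ✗; k=3: TTC vs ACT ✗; k=4: GTTC vs ACTG ✗; k=5: GGTTC vs ACTGG ✗; k=6: AGGTTC vs ACTGGT ✗.
No overlap length from 1 to 6 is perfect, so the longest perfect 3' overlap is 0.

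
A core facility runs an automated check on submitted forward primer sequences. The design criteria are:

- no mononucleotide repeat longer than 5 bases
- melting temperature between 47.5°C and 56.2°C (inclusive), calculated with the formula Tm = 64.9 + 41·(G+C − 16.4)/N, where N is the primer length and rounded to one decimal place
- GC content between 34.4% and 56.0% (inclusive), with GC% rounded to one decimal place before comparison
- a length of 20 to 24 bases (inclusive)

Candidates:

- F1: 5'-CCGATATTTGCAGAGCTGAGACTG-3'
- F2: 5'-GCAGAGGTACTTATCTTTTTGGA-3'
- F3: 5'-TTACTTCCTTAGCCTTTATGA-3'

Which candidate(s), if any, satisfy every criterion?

F1 (24 nt, A=6 T=6 G=7 C=5): longest run = 3 ✓; Tm = 64.9 + 41·(12 − 16.4)/24 = 57.4°C, outside 47.5–56.2°C ✗; GC 12/24 = 50.0% ✓; length 24 ✓ — fails.
F2 (23 nt, A=5 T=9 G=6 C=3): longest run = 5 ✓; Tm = 64.9 + 41·(9 − 16.4)/23 = 51.7°C ✓; GC 9/23 = 39.1% ✓; length 23 ✓ — passes.
F3 (21 nt, A=4 T=10 G=2 C=5): longest run = 3 ✓; Tm = 64.9 + 41·(7 − 16.4)/21 = 46.5°C, outside 47.5–56.2°C ✗; GC 7/21 = 33.3%, outside 34.4–56.0% ✗; length 21 ✓ — fails.

F2 only.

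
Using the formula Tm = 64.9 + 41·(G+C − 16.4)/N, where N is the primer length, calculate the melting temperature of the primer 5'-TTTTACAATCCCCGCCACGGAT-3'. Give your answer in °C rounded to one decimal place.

54.8°C

Base counts: A=5, T=6, G=3, C=8; G+C = 11, N = 22.
Tm = 64.9 + 41·(11 − 16.4)/22 = 64.9 + -221.40/22 = 54.8°C.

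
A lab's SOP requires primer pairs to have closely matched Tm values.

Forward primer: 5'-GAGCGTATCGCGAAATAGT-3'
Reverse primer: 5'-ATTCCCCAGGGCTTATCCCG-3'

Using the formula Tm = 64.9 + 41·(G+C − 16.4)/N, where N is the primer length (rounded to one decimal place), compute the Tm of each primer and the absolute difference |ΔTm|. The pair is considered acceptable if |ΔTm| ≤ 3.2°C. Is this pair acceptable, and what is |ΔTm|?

|ΔTm| = 7.0°C; the pair is not acceptable.

Forward: G+C = 9, N = 19 → Tm = 64.9 + 41·(9 − 16.4)/19 = 48.9°C.
Reverse: G+C = 12, N = 20 → Tm = 64.9 + 41·(12 − 16.4)/20 = 55.9°C.
|ΔTm| = |48.9 − 55.9| = 7.0°C, > 3.2°C.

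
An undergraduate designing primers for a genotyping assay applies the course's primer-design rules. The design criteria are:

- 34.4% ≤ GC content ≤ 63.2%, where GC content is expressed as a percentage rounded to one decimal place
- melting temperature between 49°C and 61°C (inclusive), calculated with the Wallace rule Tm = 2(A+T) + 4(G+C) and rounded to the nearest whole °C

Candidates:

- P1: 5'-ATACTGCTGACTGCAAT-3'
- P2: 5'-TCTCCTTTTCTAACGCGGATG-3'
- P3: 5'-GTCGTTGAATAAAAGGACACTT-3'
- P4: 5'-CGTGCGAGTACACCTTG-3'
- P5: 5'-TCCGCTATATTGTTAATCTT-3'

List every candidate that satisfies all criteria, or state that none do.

P3 and P4.

P1 (17 nt, A=5 T=5 G=3 C=4): GC 7/17 = 41.2% ✓; Tm = 2·10 + 4·7 = 48°C, outside 49–61°C ✗ — fails.
P2 (21 nt, A=3 T=8 G=4 C=6): GC 10/21 = 47.6% ✓; Tm = 2·11 + 4·10 = 62°C, outside 49–61°C ✗ — fails.
P3 (22 nt, A=8 T=6 G=5 C=3): GC 8/22 = 36.4% ✓; Tm = 2·14 + 4·8 = 60°C ✓ — passes.
P4 (17 nt, A=3 T=4 G=5 C=5): GC 10/17 = 58.8% ✓; Tm = 2·7 + 4·10 = 54°C ✓ — passes.
P5 (20 nt, A=4 T=10 G=2 C=4): GC 6/20 = 30.0%, outside 34.4–63.2% ✗; Tm = 2·14 + 4·6 = 52°C ✓ — fails.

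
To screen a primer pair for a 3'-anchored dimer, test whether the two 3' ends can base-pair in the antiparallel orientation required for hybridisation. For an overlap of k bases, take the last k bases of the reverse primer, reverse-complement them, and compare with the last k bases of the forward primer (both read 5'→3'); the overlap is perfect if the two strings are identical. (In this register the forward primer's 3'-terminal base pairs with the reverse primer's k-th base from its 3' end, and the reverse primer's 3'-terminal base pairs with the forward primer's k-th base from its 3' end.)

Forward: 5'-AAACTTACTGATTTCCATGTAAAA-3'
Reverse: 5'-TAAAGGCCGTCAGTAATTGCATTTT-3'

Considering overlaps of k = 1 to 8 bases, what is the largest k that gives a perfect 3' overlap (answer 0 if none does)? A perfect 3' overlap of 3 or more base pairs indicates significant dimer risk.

Longest perfect overlap: 4 complementary base pairs; significant dimer risk (threshold 3).

Last 8 bases (5'→3') — forward …ATGTAAAA, reverse …TGCATTTT.
Reverse complement of the reverse primer's last 8 bases: AAAATGCA; its first k bases are the reverse complement of the reverse primer's last k bases, so a perfect k-base overlap needs the forward primer's last k bases to equal them.
Comparing (forward last k vs required): k=1: A vs A ✓; k=2: AA vs AA ✓; k=3: AAA vs AAA ✓; k=4: AAAA vs AAAA ✓; k=5: TAAAA vs AAAAT ✗; k=6: GTAAAA vs AAAATG ✗; k=7: TGTAAAA vs AAAATGC ✗; k=8: ATGTAAAA vs AAAATGCA ✗.
Perfect overlaps at k = 1, 2, 3, 4; the largest is 4.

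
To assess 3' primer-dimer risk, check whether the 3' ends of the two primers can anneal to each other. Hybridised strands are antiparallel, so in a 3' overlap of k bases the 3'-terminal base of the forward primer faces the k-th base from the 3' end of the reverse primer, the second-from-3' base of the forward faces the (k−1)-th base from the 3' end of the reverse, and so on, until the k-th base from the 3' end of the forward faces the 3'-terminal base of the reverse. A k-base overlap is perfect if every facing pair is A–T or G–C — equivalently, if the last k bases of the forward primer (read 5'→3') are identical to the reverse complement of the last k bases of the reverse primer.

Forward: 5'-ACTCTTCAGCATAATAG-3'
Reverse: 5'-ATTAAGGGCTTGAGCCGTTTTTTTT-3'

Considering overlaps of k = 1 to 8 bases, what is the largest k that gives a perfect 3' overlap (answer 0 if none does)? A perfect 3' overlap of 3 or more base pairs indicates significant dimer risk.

Last 8 bases (5'→3') — forward …CATAATAG, reverse …TTTTTTTT.
Reverse complement of the reverse primer's last 8 bases: AAAAAAAA; its first k bases are the reverse complement of the reverse primer's last k bases, so a perfect k-base overlap needs the forward primer's last k bases to equal them.
Comparing (forward last k vs required): k=1: G vs A ✗; k=2: AG vs AA ✗; k=3: TAG vs AAA ✗; k=4: ATAG vs AAAA ✗; k=5: AATAG vs AAAAA ✗; k=6: TAATAG vs AAAAAA ✗; k=7: ATAATAG vs AAAAAAA ✗; k=8: CATAATAG vs AAAAAAAA ✗.
No overlap length from 1 to 8 is perfect, so the longest perfect 3' overlap is 0.

Longest perfect overlap: 0 complementary base pairs; below the dimer-risk threshold (threshold 3).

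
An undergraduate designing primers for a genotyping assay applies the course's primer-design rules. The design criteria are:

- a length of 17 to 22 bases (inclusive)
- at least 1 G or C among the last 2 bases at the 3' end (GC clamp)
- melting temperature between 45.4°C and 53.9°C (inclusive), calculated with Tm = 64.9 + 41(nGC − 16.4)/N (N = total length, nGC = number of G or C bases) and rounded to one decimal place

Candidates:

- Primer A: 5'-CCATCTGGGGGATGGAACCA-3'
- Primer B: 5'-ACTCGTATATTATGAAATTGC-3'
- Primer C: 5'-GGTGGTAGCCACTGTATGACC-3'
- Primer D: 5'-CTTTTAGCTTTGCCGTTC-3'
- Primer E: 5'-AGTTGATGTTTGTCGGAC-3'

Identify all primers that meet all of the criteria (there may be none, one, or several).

Primer A (20 nt, A=5 T=3 G=7 C=5): length 20 ✓; 3' end CA has 1 G/C ✓; Tm = 64.9 + 41·(12 − 16.4)/20 = 55.9°C, outside 45.4–53.9°C ✗ — fails.
Primer B (21 nt, A=7 T=8 G=3 C=3): length 21 ✓; 3' end GC has 2 G/C ✓; Tm = 64.9 + 41·(6 − 16.4)/21 = 44.6°C, outside 45.4–53.9°C ✗ — fails.
Primer C (21 nt, A=4 T=5 G=7 C=5): length 21 ✓; 3' end CC has 2 G/C ✓; Tm = 64.9 + 41·(12 − 16.4)/21 = 56.3°C, outside 45.4–53.9°C ✗ — fails.
Primer D (18 nt, A=1 T=9 G=3 C=5): length 18 ✓; 3' end TC has 1 G/C ✓; Tm = 64.9 + 41·(8 − 16.4)/18 = 45.8°C ✓ — passes.
Primer E (18 nt, A=3 T=7 G=6 C=2): length 18 ✓; 3' end AC has 1 G/C ✓; Tm = 64.9 + 41·(8 − 16.4)/18 = 45.8°C ✓ — passes.

Primer D and Primer E.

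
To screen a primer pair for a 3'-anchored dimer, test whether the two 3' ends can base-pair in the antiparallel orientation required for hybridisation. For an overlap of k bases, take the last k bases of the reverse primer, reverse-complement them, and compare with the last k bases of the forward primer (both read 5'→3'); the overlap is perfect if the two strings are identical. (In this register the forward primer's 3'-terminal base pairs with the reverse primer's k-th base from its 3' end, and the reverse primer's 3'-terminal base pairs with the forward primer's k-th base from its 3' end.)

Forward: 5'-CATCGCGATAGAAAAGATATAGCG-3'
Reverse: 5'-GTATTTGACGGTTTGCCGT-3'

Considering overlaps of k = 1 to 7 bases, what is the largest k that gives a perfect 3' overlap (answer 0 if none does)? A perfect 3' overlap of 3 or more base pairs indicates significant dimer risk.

Last 7 bases (5'→3') — forward …TATAGCG, reverse …TTGCCGT.
Reverse complement of the reverse primer's last 7 bases: ACGGCAA; its first k bases are the reverse complement of the reverse primer's last k bases, so a perfect k-base overlap needs the forward primer's last k bases to equal them.
Comparing (forward last k vs required): k=1: G vs A ✗; k=2: CG vs AC ✗; k=3: GCG vs ACG ✗; k=4: AGCG vs ACGG ✗; k=5: TAGCG vs ACGGC ✗; k=6: ATAGCG vs ACGGCA ✗; k=7: TATAGCG vs ACGGCAA ✗.
No overlap length from 1 to 7 is perfect, so the longest perfect 3' overlap is 0.

Longest perfect overlap: 0 complementary base pairs; below the dimer-risk threshold (threshold 3).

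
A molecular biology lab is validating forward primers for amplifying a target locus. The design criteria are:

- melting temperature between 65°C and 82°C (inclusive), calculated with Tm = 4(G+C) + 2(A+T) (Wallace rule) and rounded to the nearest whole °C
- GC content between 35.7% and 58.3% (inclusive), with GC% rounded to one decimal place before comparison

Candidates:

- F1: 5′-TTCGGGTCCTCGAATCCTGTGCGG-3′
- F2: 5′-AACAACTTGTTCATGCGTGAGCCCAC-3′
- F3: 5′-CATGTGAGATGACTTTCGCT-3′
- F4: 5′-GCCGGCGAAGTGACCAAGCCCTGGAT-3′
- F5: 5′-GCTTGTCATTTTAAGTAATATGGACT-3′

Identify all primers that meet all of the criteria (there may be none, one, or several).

F2 only.

F1 (24 nt, A=2 T=7 G=8 C=7): Tm = 2·9 + 4·15 = 78°C ✓; GC 15/24 = 62.5%, outside 35.7–58.3% ✗ — fails.
F2 (26 nt, A=7 T=6 G=5 C=8): Tm = 2·13 + 4·13 = 78°C ✓; GC 13/26 = 50.0% ✓ — passes.
F3 (20 nt, A=4 T=7 G=5 C=4): Tm = 2·11 + 4·9 = 58°C, outside 65–82°C ✗; GC 9/20 = 45.0% ✓ — fails.
F4 (26 nt, A=6 T=3 G=9 C=8): Tm = 2·9 + 4·17 = 86°C, outside 65–82°C ✗; GC 17/26 = 65.4%, outside 35.7–58.3% ✗ — fails.
F5 (26 nt, A=7 T=11 G=5 C=3): Tm = 2·18 + 4·8 = 68°C ✓; GC 8/26 = 30.8%, outside 35.7–58.3% ✗ — fails.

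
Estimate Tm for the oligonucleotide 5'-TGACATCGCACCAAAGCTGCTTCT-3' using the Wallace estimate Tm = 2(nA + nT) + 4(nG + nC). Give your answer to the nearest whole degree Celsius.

72°C

Base counts: A=6, T=6, G=4, C=8 (length 24).
Tm = 2·(6+6) + 4·(4+8) = 2·12 + 4·12 = 24 + 48 = 72°C.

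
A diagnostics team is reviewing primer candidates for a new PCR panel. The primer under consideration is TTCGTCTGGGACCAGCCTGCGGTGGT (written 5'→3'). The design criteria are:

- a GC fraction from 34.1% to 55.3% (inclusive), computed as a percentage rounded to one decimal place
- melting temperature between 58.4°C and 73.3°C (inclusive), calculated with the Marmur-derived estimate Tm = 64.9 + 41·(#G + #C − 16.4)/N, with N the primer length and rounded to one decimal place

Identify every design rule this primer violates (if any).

Base counts: A=2, T=7, G=10, C=7 (length 26).
GC content: GC 17/26 = 65.4%, outside 34.1–55.3% ✗
Tm: Tm = 64.9 + 41·(17 − 16.4)/26 = 65.8°C ✓

Fails: GC content.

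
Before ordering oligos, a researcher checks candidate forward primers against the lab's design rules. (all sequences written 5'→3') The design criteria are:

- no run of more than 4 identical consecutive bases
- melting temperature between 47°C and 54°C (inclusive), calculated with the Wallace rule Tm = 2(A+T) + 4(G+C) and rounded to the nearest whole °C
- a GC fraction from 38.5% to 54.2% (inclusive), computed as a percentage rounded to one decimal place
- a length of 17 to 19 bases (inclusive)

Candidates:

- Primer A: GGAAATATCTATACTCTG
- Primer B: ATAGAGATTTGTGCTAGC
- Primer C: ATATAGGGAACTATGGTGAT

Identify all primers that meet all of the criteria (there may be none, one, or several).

Primer B only.

Primer A (18 nt, A=6 T=6 G=3 C=3): longest run = 3 ✓; Tm = 2·12 + 4·6 = 48°C ✓; GC 6/18 = 33.3%, outside 38.5–54.2% ✗; length 18 ✓ — fails.
Primer B (18 nt, A=5 T=6 G=5 C=2): longest run = 3 ✓; Tm = 2·11 + 4·7 = 50°C ✓; GC 7/18 = 38.9% ✓; length 18 ✓ — passes.
Primer C (20 nt, A=7 T=6 G=6 C=1): longest run = 3 ✓; Tm = 2·13 + 4·7 = 54°C ✓; GC 7/20 = 35.0%, outside 38.5–54.2% ✗; length 20, outside 17–19 ✗ — fails.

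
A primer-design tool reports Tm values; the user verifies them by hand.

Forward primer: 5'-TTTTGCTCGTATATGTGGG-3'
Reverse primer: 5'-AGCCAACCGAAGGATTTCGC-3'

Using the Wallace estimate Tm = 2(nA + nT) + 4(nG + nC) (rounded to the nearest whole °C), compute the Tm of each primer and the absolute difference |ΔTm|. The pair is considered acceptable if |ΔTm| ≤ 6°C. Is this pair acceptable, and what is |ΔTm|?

|ΔTm| = 8°C; the pair is not acceptable.

Forward: A=2 T=9 G=6 C=2 → Tm = 2·11 + 4·8 = 54°C.
Reverse: A=6 T=3 G=5 C=6 → Tm = 2·9 + 4·11 = 62°C.
|ΔTm| = |54 − 62| = 8°C, > 6°C.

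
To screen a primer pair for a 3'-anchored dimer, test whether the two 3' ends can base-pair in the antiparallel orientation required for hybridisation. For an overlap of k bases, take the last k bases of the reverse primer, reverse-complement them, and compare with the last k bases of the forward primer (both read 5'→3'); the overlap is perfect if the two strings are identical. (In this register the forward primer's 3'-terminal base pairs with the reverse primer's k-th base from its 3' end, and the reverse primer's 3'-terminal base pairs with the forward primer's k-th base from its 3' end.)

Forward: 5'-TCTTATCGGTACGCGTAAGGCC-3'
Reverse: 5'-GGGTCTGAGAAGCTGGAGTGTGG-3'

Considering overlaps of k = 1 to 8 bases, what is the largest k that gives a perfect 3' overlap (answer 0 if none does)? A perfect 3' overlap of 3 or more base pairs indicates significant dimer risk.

Last 8 bases (5'→3') — forward …GTAAGGCC, reverse …GAGTGTGG.
Reverse complement of the reverse primer's last 8 bases: CCACACTC; its first k bases are the reverse complement of the reverse primer's last k bases, so a perfect k-base overlap needs the forward primer's last k bases to equal them.
Comparing (forward last k vs required): k=1: C vs C ✓; k=2: CC vs CC ✓; k=3: GCC vs CCA ✗; k=4: GGCC vs CCAC ✗; k=5: AGGCC vs CCACA ✗; k=6: AAGGCC vs CCACAC ✗; k=7: TAAGGCC vs CCACACT ✗; k=8: GTAAGGCC vs CCACACTC ✗.
Perfect overlaps at k = 1, 2; the largest is 2.

Longest perfect overlap: 2 complementary base pairs; below the dimer-risk threshold (threshold 3).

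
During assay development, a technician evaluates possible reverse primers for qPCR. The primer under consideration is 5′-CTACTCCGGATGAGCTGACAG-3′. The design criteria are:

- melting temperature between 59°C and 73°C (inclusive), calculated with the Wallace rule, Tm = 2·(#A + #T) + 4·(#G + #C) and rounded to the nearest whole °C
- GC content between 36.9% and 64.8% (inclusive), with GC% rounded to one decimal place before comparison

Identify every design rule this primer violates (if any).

Meets all criteria.

Base counts: A=5, T=4, G=6, C=6 (length 21).
Tm: Tm = 2·9 + 4·12 = 66°C ✓
GC content: GC 12/21 = 57.1% ✓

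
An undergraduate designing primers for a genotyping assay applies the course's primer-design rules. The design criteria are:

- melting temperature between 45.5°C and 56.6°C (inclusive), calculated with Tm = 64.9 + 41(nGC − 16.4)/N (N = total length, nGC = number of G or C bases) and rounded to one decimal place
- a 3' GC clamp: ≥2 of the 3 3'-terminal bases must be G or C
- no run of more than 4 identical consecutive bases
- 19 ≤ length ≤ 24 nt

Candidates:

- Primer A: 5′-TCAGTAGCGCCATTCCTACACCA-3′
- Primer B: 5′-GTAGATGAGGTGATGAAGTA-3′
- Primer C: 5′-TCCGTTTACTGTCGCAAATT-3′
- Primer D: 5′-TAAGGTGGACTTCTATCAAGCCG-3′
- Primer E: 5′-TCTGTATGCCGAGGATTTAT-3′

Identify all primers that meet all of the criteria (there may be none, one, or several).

Primer D only.

Primer A (23 nt, A=6 T=5 G=3 C=9): Tm = 64.9 + 41·(12 − 16.4)/23 = 57.1°C, outside 45.5–56.6°C ✗; 3' end CCA has 2 G/C ✓; longest run = 2 ✓; length 23 ✓ — fails.
Primer B (20 nt, A=7 T=5 G=8 C=0): Tm = 64.9 + 41·(8 − 16.4)/20 = 47.7°C ✓; 3' end GTA has 1 G/C, need ≥2 ✗; longest run = 2 ✓; length 20 ✓ — fails.
Primer C (20 nt, A=4 T=8 G=3 C=5): Tm = 64.9 + 41·(8 − 16.4)/20 = 47.7°C ✓; 3' end ATT has 0 G/C, need ≥2 ✗; longest run = 3 ✓; length 20 ✓ — fails.
Primer D (23 nt, A=6 T=6 G=6 C=5): Tm = 64.9 + 41·(11 − 16.4)/23 = 55.3°C ✓; 3' end CCG has 3 G/C ✓; longest run = 2 ✓; length 23 ✓ — passes.
Primer E (20 nt, A=4 T=8 G=5 C=3): Tm = 64.9 + 41·(8 − 16.4)/20 = 47.7°C ✓; 3' end TAT has 0 G/C, need ≥2 ✗; longest run = 3 ✓; length 20 ✓ — fails.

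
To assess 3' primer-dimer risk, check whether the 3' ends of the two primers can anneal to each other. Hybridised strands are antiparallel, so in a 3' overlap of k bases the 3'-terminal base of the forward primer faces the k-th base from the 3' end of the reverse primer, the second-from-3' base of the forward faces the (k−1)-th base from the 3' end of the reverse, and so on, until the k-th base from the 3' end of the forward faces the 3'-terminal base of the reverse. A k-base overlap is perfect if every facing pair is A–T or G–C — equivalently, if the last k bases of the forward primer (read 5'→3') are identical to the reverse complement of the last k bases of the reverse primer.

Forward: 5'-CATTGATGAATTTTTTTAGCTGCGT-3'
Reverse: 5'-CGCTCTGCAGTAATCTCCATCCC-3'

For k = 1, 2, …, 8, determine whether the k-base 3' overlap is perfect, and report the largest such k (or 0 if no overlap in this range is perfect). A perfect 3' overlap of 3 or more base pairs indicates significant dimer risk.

Last 8 bases (5'→3') — forward …AGCTGCGT, reverse …TCCATCCC.
Reverse complement of the reverse primer's last 8 bases: GGGATGGA; its first k bases are the reverse complement of the reverse primer's last k bases, so a perfect k-base overlap needs the forward primer's last k bases to equal them.
Comparing (forward last k vs required): k=1: T vs G ✗; k=2: GT vs GG ✗; k=3: CGT vs GGG ✗; k=4: GCGT vs GGGA ✗; k=5: TGCGT vs GGGAT ✗; k=6: CTGCGT vs GGGATG ✗; k=7: GCTGCGT vs GGGATGG ✗; k=8: AGCTGCGT vs GGGATGGA ✗.
No overlap length from 1 to 8 is perfect, so the longest perfect 3' overlap is 0.

Longest perfect overlap: 0 complementary base pairs; below the dimer-risk threshold (threshold 3).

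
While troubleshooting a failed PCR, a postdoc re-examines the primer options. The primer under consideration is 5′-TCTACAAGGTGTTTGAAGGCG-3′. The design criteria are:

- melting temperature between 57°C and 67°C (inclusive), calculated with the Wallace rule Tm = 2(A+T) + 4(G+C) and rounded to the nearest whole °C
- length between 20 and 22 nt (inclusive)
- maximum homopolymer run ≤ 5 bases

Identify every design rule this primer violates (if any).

Meets all criteria.

Base counts: A=5, T=6, G=7, C=3 (length 21).
Tm: Tm = 2·11 + 4·10 = 62°C ✓
length: length 21 ✓
homopolymer run: longest run = 3 ✓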